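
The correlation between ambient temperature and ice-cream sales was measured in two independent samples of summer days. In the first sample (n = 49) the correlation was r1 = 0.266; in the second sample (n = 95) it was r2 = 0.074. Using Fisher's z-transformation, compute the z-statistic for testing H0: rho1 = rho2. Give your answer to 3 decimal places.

1.099

Fisher z-transforms: z1 = atanh(0.266) = 0.272554, z2 = atanh(0.074) = 0.074136; difference d = 0.198418
Var(d) = 1/46 + 1/92 = 0.0217391 + 0.0108696 = 0.0326087
z = d/√Var(d) = 0.198418 / √0.0326087 = 0.198418 / 0.180579 = 1.099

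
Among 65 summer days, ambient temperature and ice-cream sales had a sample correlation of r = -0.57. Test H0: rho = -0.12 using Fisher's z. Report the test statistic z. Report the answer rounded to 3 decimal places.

Fisher z: atanh(-0.57) = -0.647523, atanh(-0.12) = -0.120581
z = (z_r − z_0)·√(n−3) = (-0.647523 − (-0.120581))·√62 = -0.526942 · 7.874008 = -4.149

-4.149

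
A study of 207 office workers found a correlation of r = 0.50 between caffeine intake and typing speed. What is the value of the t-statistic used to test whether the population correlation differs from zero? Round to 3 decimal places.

8.266

1 − r² = 1 − 0.2500 = 0.7500;  √(1−r²) = 0.866025
√(n−2) = √205 = 14.317821
t = r·√(n−2)/√(1−r²) = 0.50 · 14.317821 / 0.866025 = 8.266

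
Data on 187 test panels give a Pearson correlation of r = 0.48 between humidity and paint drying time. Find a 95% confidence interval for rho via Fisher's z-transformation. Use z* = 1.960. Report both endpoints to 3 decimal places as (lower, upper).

Fisher z: z_r = atanh(r) = ½·ln((1+0.48)/(1−0.48)) = 0.522984
SE(z) = 1/√(n−3) = 1/√184 = 0.073721
95% ⇒ z* = 1.960; margin = 1.960·0.073721 = 0.144493
CI on z-scale: (0.378491, 0.667477)
Back-transform: tanh(0.378491) = 0.361396, tanh(0.667477) = 0.583318

(0.361, 0.583)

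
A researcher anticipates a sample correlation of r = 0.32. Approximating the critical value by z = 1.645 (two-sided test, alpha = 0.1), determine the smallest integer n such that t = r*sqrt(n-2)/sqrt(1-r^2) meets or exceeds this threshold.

26

Need r·√(n−2)/√(1−r²) ≥ 1.645
√(n−2) ≥ 1.645·√(1−0.1024) / 0.32 = 1.645·0.947418 / 0.32 = 4.8703
n−2 ≥ 23.7198  ⇒  n ≥ 25.7198
Smallest integer n = 26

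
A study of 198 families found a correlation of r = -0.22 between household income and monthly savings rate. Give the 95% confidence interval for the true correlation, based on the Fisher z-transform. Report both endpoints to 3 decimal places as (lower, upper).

(-0.349, -0.083)

Fisher z: z_r = atanh(r) = ½·ln((1+(-0.22))/(1−(-0.22))) = -0.223656
SE(z) = 1/√(n−3) = 1/√195 = 0.071611
95% ⇒ z* = 1.960; margin = 1.960·0.071611 = 0.140358
CI on z-scale: (-0.364014, -0.083298)
Back-transform: tanh(-0.364014) = -0.348745, tanh(-0.083298) = -0.083106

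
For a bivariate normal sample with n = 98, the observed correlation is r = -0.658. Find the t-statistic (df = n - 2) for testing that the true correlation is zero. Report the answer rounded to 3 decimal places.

-8.562

t = r·√(n−2) / √(1−r²) with r = -0.658, n = 98
  = -0.658·√96 / √(1 − 0.432964)
  = -0.658·9.797959 / 0.753018
  = -6.447057 / 0.753018 = -8.562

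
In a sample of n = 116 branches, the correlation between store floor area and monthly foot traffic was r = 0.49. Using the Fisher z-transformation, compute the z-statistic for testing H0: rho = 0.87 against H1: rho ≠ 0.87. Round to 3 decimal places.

Fisher z: atanh(0.49) = 0.536060, atanh(0.87) = 1.333080
z = (z_r − z_0)·√(n−3) = (0.536060 − 1.333080)·√113 = -0.797020 · 10.630146 = -8.472

-8.472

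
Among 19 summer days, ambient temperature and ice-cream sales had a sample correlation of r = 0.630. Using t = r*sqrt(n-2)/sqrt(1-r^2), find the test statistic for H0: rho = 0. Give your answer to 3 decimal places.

1 − r² = 1 − 0.396900 = 0.603100;  √(1−r²) = 0.776595
√(n−2) = √17 = 4.123106
t = r·√(n−2)/√(1−r²) = 0.630 · 4.123106 / 0.776595 = 3.345

3.345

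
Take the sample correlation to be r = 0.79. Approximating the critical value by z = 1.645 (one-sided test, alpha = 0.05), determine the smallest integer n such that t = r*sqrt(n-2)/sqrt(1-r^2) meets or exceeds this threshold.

Need r·√(n−2)/√(1−r²) ≥ 1.645
√(n−2) ≥ 1.645·√(1−0.6241) / 0.79 = 1.645·0.613107 / 0.79 = 1.2767
n−2 ≥ 1.6300  ⇒  n ≥ 3.6300
Smallest integer n = 4

4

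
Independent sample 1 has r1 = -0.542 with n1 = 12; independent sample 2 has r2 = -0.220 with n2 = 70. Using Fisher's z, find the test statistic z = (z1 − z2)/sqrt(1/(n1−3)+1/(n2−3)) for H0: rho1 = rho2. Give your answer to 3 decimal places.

Fisher z-transforms: z1 = atanh(-0.542) = -0.606983, z2 = atanh(-0.220) = -0.223656; difference d = -0.383327
Var(d) = 1/9 + 1/67 = 0.1111111 + 0.0149254 = 0.1260365
z = d/√Var(d) = -0.383327 / √0.1260365 = -0.383327 / 0.355016 = -1.080

-1.080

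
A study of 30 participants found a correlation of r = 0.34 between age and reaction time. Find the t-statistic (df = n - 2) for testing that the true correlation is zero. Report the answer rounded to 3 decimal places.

1.913

t = r·√(n−2) / √(1−r²) with r = 0.34, n = 30
  = 0.34·√28 / √(1 − 0.1156)
  = 0.34·5.291503 / 0.940425
  = 1.799111 / 0.940425 = 1.913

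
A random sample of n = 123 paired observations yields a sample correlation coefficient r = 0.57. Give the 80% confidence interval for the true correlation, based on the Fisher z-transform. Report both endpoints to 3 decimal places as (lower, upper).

(0.486, 0.644)

Fisher z: z_r = atanh(r) = ½·ln((1+0.57)/(1−0.57)) = 0.647523
SE(z) = 1/√(n−3) = 1/√120 = 0.091287
80% ⇒ z* = 1.282; margin = 1.282·0.091287 = 0.117030
CI on z-scale: (0.530493, 0.764553)
Back-transform: tanh(0.530493) = 0.485758, tanh(0.764553) = 0.643751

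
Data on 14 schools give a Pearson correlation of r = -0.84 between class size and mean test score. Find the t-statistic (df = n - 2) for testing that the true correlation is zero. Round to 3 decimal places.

1 − r² = 1 − 0.7056 = 0.2944;  √(1−r²) = 0.542586
√(n−2) = √12 = 3.464102
t = r·√(n−2)/√(1−r²) = -0.84 · 3.464102 / 0.542586 = -5.363

-5.363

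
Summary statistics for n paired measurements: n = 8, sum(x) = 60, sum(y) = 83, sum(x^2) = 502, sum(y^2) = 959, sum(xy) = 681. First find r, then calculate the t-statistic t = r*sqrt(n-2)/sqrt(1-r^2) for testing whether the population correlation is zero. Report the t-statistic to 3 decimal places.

3.509

S_xy = nΣxy − ΣxΣy = 8·681 − 60·83 = 5448 − 4980 = 468
S_xx = nΣx² − (Σx)² = 8·502 − 60² = 4016 − 3600 = 416
S_yy = nΣy² − (Σy)² = 8·959 − 83² = 7672 − 6889 = 783
r = S_xy / √(S_xx·S_yy) = 468 / √(416·783) = 468 / √325728 = 468 / 570.7259 = 0.8200
t = r·√(n−2)/√(1−r²) = 0.8200·√6 / √(1−0.672400) = 2.008582 / 0.572364 = 3.509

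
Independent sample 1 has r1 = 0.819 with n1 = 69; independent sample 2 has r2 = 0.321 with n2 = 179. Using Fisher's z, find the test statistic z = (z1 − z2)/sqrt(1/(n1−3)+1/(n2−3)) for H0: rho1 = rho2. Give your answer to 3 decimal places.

5.688

z1 = atanh(0.819) = 1.153773,  z2 = atanh(0.321) = 0.332762
SE = √(1/(n1−3) + 1/(n2−3)) = √(1/66 + 1/176) = √(0.0151515 + 0.0056818) = √0.0208333 = 0.144337
z = (z1 − z2)/SE = (1.153773 − 0.332762) / 0.144337 = 0.821011 / 0.144337 = 5.688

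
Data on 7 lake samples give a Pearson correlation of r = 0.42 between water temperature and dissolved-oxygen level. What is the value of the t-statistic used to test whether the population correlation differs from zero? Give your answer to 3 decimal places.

1 − r² = 1 − 0.1764 = 0.8236;  √(1−r²) = 0.907524
√(n−2) = √5 = 2.236068
t = r·√(n−2)/√(1−r²) = 0.42 · 2.236068 / 0.907524 = 1.035

1.035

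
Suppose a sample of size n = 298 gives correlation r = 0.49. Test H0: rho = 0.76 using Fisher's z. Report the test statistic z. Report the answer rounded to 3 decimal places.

-7.903

z_r = atanh(0.49) = 0.536060,  z_0 = atanh(0.76) = 0.996215
SE = 1/√(n−3) = 1/√295 = 0.058222
z = (z_r − z_0)/SE = (0.536060 − 0.996215) / 0.058222 = -0.460155 / 0.058222 = -7.903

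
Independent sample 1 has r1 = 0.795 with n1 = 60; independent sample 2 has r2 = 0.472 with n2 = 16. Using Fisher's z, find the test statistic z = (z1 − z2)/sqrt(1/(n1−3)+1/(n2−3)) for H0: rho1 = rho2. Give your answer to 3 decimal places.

1.862

Fisher z-transforms: z1 = atanh(0.795) = 1.084875, z2 = atanh(0.472) = 0.512641; difference d = 0.572234
Var(d) = 1/57 + 1/13 = 0.0175439 + 0.0769231 = 0.0944670
z = d/√Var(d) = 0.572234 / √0.0944670 = 0.572234 / 0.307355 = 1.862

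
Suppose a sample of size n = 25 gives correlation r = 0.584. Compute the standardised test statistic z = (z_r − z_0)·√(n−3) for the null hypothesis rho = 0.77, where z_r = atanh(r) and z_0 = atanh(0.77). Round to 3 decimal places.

Fisher z: atanh(0.584) = 0.668512, atanh(0.77) = 1.020328
z = (z_r − z_0)·√(n−3) = (0.668512 − 1.020328)·√22 = -0.351816 · 4.690416 = -1.650

-1.650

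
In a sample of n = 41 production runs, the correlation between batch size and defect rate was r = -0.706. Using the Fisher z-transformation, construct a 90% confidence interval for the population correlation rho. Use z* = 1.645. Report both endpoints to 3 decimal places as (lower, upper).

Fisher z: z_r = atanh(r) = ½·ln((1+(-0.706))/(1−(-0.706))) = -0.879163
SE(z) = 1/√(n−3) = 1/√38 = 0.162221
90% ⇒ z* = 1.645; margin = 1.645·0.162221 = 0.266854
CI on z-scale: (-1.146017, -0.612309)
Back-transform: tanh(-1.146017) = -0.816430, tanh(-0.612309) = -0.545750

(-0.816, -0.546)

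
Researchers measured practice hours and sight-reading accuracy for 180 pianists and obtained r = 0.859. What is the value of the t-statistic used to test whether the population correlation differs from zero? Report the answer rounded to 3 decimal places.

t = r·√(n−2) / √(1−r²) with r = 0.859, n = 180
  = 0.859·√178 / √(1 − 0.737881)
  = 0.859·13.341664 / 0.511976
  = 11.460489 / 0.511976 = 22.385

22.385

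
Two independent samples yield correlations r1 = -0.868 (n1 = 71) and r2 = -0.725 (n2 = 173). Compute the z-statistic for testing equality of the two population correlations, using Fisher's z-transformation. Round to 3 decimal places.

-2.835

Fisher z-transforms: z1 = atanh(-0.868) = -1.324911, z2 = atanh(-0.725) = -0.918106; difference d = -0.406805
Var(d) = 1/68 + 1/170 = 0.0147059 + 0.0058824 = 0.0205883
z = d/√Var(d) = -0.406805 / √0.0205883 = -0.406805 / 0.143486 = -2.835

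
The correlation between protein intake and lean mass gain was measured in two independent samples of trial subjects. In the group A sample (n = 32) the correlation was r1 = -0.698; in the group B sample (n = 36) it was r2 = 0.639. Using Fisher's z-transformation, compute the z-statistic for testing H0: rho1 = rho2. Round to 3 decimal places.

z1 = atanh(-0.698) = -0.863390,  z2 = atanh(0.639) = 0.756482
SE = √(1/(n1−3) + 1/(n2−3)) = √(1/29 + 1/33) = √(0.0344828 + 0.0303030) = √0.0647858 = 0.254531
z = (z1 − z2)/SE = (-0.863390 − 0.756482) / 0.254531 = -1.619872 / 0.254531 = -6.364

-6.364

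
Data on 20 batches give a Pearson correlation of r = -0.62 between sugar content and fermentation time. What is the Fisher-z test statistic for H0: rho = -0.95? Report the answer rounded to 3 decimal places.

4.563

z_r = atanh(-0.62) = -0.725005,  z_0 = atanh(-0.95) = -1.831781
SE = 1/√(n−3) = 1/√17 = 0.242536
z = (z_r − z_0)/SE = (-0.725005 − (-1.831781)) / 0.242536 = 1.106776 / 0.242536 = 4.563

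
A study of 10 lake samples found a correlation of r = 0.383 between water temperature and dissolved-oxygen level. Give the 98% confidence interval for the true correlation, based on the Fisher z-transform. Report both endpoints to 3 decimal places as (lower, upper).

Fisher z: z_r = atanh(r) = ½·ln((1+0.383)/(1−0.383)) = 0.403571
SE(z) = 1/√(n−3) = 1/√7 = 0.377964
98% ⇒ z* = 2.326; margin = 2.326·0.377964 = 0.879144
CI on z-scale: (-0.475573, 1.282715)
Back-transform: tanh(-0.475573) = -0.442691, tanh(1.282715) = 0.857207

(-0.443, 0.857)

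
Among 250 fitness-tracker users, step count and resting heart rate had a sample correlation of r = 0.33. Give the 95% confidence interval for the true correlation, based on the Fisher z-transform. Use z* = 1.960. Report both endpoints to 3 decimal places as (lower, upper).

z_r = atanh(0.33) = 0.342828;  SE = 1/√(n−3) = 1/√247 = 0.063628
z-limits: 0.342828 ± 1.960·0.063628 = 0.342828 ± 0.124711 = [0.218117, 0.467539]
ρ-limits: (tanh 0.218117, tanh 0.467539) = (0.215, 0.436)

(0.215, 0.436)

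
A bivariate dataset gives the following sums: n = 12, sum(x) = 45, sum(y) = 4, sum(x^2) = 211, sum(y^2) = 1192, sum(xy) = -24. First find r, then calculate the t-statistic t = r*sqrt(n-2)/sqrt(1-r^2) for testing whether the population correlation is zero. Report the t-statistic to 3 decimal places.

Numerator: nΣxy − (Σx)(Σy) = 12·(-24) − (45)(4) = -468
Denominator: √[(nΣx²−(Σx)²)(nΣy²−(Σy)²)]
  nΣx²−(Σx)² = 12·211 − 2025 = 507;  nΣy²−(Σy)² = 12·1192 − 16 = 14288
  √(507·14288) = √7244016 = 2691.4710
r = -468 / 2691.4710 = -0.1739
t = r·√(n−2)/√(1−r²) = -0.1739·√10 / √(1−0.030241) = -0.549920 / 0.984763 = -0.558

-0.558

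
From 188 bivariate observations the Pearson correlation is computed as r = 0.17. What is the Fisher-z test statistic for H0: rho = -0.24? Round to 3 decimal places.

z_r = atanh(0.17) = 0.171667,  z_0 = atanh(-0.24) = -0.244774
SE = 1/√(n−3) = 1/√185 = 0.073521
z = (z_r − z_0)/SE = (0.171667 − (-0.244774)) / 0.073521 = 0.416441 / 0.073521 = 5.664

5.664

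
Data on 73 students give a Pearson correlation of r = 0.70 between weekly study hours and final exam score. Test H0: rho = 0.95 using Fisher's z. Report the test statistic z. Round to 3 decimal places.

-8.069

z_r = atanh(0.70) = 0.867301,  z_0 = atanh(0.95) = 1.831781
SE = 1/√(n−3) = 1/√70 = 0.119523
z = (z_r − z_0)/SE = (0.867301 − 1.831781) / 0.119523 = -0.964480 / 0.119523 = -8.069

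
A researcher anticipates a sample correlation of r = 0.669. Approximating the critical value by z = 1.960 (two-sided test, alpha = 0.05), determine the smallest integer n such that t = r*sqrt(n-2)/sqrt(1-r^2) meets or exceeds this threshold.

Need r·√(n−2)/√(1−r²) ≥ 1.960
√(n−2) ≥ 1.960·√(1−0.447561) / 0.669 = 1.960·0.743262 / 0.669 = 2.1776
n−2 ≥ 4.7419  ⇒  n ≥ 6.7419
Smallest integer n = 7

7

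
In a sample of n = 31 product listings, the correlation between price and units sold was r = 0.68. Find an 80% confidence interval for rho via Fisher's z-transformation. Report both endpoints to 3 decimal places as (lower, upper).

Fisher z: z_r = atanh(r) = ½·ln((1+0.68)/(1−0.68)) = 0.829114
SE(z) = 1/√(n−3) = 1/√28 = 0.188982
80% ⇒ z* = 1.282; margin = 1.282·0.188982 = 0.242275
CI on z-scale: (0.586839, 1.071389)
Back-transform: tanh(0.586839) = 0.527618, tanh(1.071389) = 0.789984

(0.528, 0.790)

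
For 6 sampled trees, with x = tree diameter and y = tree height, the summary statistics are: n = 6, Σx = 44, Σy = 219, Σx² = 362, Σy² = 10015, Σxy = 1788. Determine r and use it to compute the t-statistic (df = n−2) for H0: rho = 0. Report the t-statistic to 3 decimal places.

S_xy = nΣxy − ΣxΣy = 6·1788 − 44·219 = 10728 − 9636 = 1092
S_xx = nΣx² − (Σx)² = 6·362 − 44² = 2172 − 1936 = 236
S_yy = nΣy² − (Σy)² = 6·10015 − 219² = 60090 − 47961 = 12129
r = S_xy / √(S_xx·S_yy) = 1092 / √(236·12129) = 1092 / √2862444 = 1092 / 1691.8759 = 0.6454
t = r·√(n−2)/√(1−r²) = 0.6454·√4 / √(1−0.416541) = 1.290800 / 0.763845 = 1.690

1.690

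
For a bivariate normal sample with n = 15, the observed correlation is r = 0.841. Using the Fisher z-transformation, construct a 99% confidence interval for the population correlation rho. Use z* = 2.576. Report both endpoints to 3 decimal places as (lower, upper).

Fisher z: z_r = atanh(r) = ½·ln((1+0.841)/(1−0.841)) = 1.224580
SE(z) = 1/√(n−3) = 1/√12 = 0.288675
99% ⇒ z* = 2.576; margin = 2.576·0.288675 = 0.743627
CI on z-scale: (0.480953, 1.968207)
Back-transform: tanh(0.480953) = 0.447007, tanh(1.968207) = 0.961711

(0.447, 0.962)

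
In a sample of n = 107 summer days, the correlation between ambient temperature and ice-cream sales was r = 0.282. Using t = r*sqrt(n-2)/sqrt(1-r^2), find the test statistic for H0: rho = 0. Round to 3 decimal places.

t = r·√(n−2) / √(1−r²) with r = 0.282, n = 107
  = 0.282·√105 / √(1 − 0.079524)
  = 0.282·10.246951 / 0.959414
  = 2.889640 / 0.959414 = 3.012

3.012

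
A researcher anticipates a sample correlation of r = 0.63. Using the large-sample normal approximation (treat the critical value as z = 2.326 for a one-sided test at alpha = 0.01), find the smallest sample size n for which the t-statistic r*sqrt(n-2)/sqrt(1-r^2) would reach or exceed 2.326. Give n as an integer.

r√(n−2)/√(1−r²) ≥ 2.326  ⇔  n−2 ≥ (2.326)²·(1−r²)/r²
(1−r²)/r² = (1−0.3969)/0.3969 = 1.5195
n ≥ 2 + 5.410276·1.5195 = 2 + 8.2209 = 10.2209
⌈10.2209⌉ = 11

11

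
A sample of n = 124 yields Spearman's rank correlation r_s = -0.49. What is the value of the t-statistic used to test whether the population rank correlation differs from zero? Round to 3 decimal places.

1 − r_s² = 1 − 0.2401 = 0.7599;  √(1−r_s²) = 0.871722
√(n−2) = √122 = 11.045361
t = r_s·√(n−2)/√(1−r_s²) = -0.49 · 11.045361 / 0.871722 = -6.209

-6.209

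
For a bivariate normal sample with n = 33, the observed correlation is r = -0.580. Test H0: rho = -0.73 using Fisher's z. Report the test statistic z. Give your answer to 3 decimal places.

1.458

Fisher z: atanh(-0.580) = -0.662463, atanh(-0.73) = -0.928727
z = (z_r − z_0)·√(n−3) = (-0.662463 − (-0.928727))·√30 = 0.266264 · 5.477226 = 1.458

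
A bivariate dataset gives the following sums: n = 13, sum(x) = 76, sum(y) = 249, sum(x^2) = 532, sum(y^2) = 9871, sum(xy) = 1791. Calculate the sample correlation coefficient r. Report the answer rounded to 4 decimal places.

Numerator: nΣxy − (Σx)(Σy) = 13·1791 − (76)(249) = 4359
Denominator: √[(nΣx²−(Σx)²)(nΣy²−(Σy)²)]
  nΣx²−(Σx)² = 13·532 − 5776 = 1140;  nΣy²−(Σy)² = 13·9871 − 62001 = 66322
  √(1140·66322) = √75607080 = 8695.2332
r = 4359 / 8695.2332 = 0.5013

0.5013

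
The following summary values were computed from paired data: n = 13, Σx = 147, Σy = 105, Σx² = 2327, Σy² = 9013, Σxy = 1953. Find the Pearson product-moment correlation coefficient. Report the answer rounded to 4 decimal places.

0.3287

Numerator: nΣxy − (Σx)(Σy) = 13·1953 − (147)(105) = 9954
Denominator: √[(nΣx²−(Σx)²)(nΣy²−(Σy)²)]
  nΣx²−(Σx)² = 13·2327 − 21609 = 8642;  nΣy²−(Σy)² = 13·9013 − 11025 = 106144
  √(8642·106144) = √917296448 = 30286.9023
r = 9954 / 30286.9023 = 0.3287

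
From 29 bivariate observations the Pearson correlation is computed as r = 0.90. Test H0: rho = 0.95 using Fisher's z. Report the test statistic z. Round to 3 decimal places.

-1.833

z_r = atanh(0.90) = 1.472219,  z_0 = atanh(0.95) = 1.831781
SE = 1/√(n−3) = 1/√26 = 0.196116
z = (z_r − z_0)/SE = (1.472219 − 1.831781) / 0.196116 = -0.359562 / 0.196116 = -1.833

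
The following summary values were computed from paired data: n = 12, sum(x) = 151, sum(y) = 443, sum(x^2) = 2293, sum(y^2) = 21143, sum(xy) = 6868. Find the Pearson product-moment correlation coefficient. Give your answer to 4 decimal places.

Numerator: nΣxy − (Σx)(Σy) = 12·6868 − (151)(443) = 15523
Denominator: √[(nΣx²−(Σx)²)(nΣy²−(Σy)²)]
  nΣx²−(Σx)² = 12·2293 − 22801 = 4715;  nΣy²−(Σy)² = 12·21143 − 196249 = 57467
  √(4715·57467) = √270956905 = 16460.7687
r = 15523 / 16460.7687 = 0.9430

0.9430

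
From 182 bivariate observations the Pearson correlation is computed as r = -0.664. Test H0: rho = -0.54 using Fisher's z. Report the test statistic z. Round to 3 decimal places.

Fisher z: atanh(-0.664) = -0.799934, atanh(-0.54) = -0.604156
z = (z_r − z_0)·√(n−3) = (-0.799934 − (-0.604156))·√179 = -0.195778 · 13.379088 = -2.619

-2.619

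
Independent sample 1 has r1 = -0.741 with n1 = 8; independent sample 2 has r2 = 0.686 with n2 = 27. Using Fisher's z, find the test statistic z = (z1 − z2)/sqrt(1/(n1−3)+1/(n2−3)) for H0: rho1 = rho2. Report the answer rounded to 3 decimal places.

Fisher z-transforms: z1 = atanh(-0.741) = -0.952693, z2 = atanh(0.686) = 0.840361; difference d = -1.793054
Var(d) = 1/5 + 1/24 = 0.2000000 + 0.0416667 = 0.2416667
z = d/√Var(d) = -1.793054 / √0.2416667 = -1.793054 / 0.491596 = -3.647

-3.647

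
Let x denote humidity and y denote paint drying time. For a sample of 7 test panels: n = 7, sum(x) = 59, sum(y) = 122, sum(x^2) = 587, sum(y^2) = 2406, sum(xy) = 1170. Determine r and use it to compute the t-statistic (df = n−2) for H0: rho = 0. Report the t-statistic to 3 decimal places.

S_xy = nΣxy − ΣxΣy = 7·1170 − 59·122 = 8190 − 7198 = 992
S_xx = nΣx² − (Σx)² = 7·587 − 59² = 4109 − 3481 = 628
S_yy = nΣy² − (Σy)² = 7·2406 − 122² = 16842 − 14884 = 1958
r = S_xy / √(S_xx·S_yy) = 992 / √(628·1958) = 992 / √1229624 = 992 / 1108.8841 = 0.8946
t = r·√(n−2)/√(1−r²) = 0.8946·√5 / √(1−0.800309) = 2.000386 / 0.446868 = 4.476

4.476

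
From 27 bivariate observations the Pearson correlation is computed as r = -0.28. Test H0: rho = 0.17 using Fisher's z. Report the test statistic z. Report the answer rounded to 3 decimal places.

-2.250

z_r = atanh(-0.28) = -0.287682,  z_0 = atanh(0.17) = 0.171667
SE = 1/√(n−3) = 1/√24 = 0.204124
z = (z_r − z_0)/SE = (-0.287682 − 0.171667) / 0.204124 = -0.459349 / 0.204124 = -2.250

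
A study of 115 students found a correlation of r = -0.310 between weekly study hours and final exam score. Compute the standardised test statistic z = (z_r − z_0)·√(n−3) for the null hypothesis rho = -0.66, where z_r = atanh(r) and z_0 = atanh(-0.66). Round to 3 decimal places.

4.998

Fisher z: atanh(-0.310) = -0.320545, atanh(-0.66) = -0.792814
z = (z_r − z_0)·√(n−3) = (-0.320545 − (-0.792814))·√112 = 0.472269 · 10.583005 = 4.998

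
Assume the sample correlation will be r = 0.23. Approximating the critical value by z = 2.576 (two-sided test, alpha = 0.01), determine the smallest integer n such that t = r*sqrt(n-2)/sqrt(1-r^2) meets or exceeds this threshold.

Need r·√(n−2)/√(1−r²) ≥ 2.576
√(n−2) ≥ 2.576·√(1−0.0529) / 0.23 = 2.576·0.973191 / 0.23 = 10.8997
n−2 ≥ 118.8035  ⇒  n ≥ 120.8035
Smallest integer n = 121

121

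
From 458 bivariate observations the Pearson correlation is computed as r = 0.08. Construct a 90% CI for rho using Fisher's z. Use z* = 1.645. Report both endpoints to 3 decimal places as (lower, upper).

Fisher z: z_r = atanh(r) = ½·ln((1+0.08)/(1−0.08)) = 0.080171
SE(z) = 1/√(n−3) = 1/√455 = 0.046881
90% ⇒ z* = 1.645; margin = 1.645·0.046881 = 0.077119
CI on z-scale: (0.003052, 0.157290)
Back-transform: tanh(0.003052) = 0.003052, tanh(0.157290) = 0.156006

(0.003, 0.156)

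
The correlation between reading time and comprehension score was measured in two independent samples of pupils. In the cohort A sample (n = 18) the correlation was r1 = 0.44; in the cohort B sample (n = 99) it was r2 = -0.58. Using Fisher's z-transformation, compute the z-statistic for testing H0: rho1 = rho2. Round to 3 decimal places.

Fisher z-transforms: z1 = atanh(0.44) = 0.472231, z2 = atanh(-0.58) = -0.662463; difference d = 1.134694
Var(d) = 1/15 + 1/96 = 0.0666667 + 0.0104167 = 0.0770834
z = d/√Var(d) = 1.134694 / √0.0770834 = 1.134694 / 0.277639 = 4.087

4.087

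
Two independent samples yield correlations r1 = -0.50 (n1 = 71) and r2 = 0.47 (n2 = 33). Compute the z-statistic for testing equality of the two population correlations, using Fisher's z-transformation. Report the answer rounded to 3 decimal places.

z1 = atanh(-0.50) = -0.549306,  z2 = atanh(0.47) = 0.510070
SE = √(1/(n1−3) + 1/(n2−3)) = √(1/68 + 1/30) = √(0.0147059 + 0.0333333) = √0.0480392 = 0.219178
z = (z1 − z2)/SE = (-0.549306 − 0.510070) / 0.219178 = -1.059376 / 0.219178 = -4.833

-4.833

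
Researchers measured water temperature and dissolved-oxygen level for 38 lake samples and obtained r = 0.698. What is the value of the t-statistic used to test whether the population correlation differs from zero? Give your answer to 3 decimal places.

1 − r² = 1 − 0.487204 = 0.512796;  √(1−r²) = 0.716098
√(n−2) = √36 = 6.000000
t = r·√(n−2)/√(1−r²) = 0.698 · 6.000000 / 0.716098 = 5.848

5.848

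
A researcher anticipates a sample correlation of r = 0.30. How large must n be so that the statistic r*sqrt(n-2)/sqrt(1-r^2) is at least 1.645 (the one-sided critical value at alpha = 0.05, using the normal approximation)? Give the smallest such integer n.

Need r·√(n−2)/√(1−r²) ≥ 1.645
√(n−2) ≥ 1.645·√(1−0.0900) / 0.30 = 1.645·0.953939 / 0.30 = 5.2308
n−2 ≥ 27.3613  ⇒  n ≥ 29.3613
Smallest integer n = 30

30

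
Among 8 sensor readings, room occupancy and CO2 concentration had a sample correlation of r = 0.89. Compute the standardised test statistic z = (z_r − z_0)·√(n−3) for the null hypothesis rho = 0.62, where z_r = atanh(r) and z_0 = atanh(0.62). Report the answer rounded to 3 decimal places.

1.558

Fisher z: atanh(0.89) = 1.421926, atanh(0.62) = 0.725005
z = (z_r − z_0)·√(n−3) = (1.421926 − 0.725005)·√5 = 0.696921 · 2.236068 = 1.558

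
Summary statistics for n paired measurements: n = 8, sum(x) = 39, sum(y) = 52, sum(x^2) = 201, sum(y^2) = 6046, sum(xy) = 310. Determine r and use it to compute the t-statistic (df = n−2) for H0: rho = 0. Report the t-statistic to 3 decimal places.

Numerator: nΣxy − (Σx)(Σy) = 8·310 − (39)(52) = 452
Denominator: √[(nΣx²−(Σx)²)(nΣy²−(Σy)²)]
  nΣx²−(Σx)² = 8·201 − 1521 = 87;  nΣy²−(Σy)² = 8·6046 − 2704 = 45664
  √(87·45664) = √3972768 = 1993.1804
r = 452 / 1993.1804 = 0.2268
t = r·√(n−2)/√(1−r²) = 0.2268·√6 / √(1−0.051438) = 0.555544 / 0.973941 = 0.570

0.570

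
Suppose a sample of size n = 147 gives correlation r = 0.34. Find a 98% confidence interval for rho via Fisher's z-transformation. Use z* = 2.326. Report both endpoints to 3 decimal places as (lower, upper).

(0.159, 0.499)

Fisher z: z_r = atanh(r) = ½·ln((1+0.34)/(1−0.34)) = 0.354093
SE(z) = 1/√(n−3) = 1/√144 = 0.083333
98% ⇒ z* = 2.326; margin = 2.326·0.083333 = 0.193833
CI on z-scale: (0.160260, 0.547926)
Back-transform: tanh(0.160260) = 0.158902, tanh(0.547926) = 0.498964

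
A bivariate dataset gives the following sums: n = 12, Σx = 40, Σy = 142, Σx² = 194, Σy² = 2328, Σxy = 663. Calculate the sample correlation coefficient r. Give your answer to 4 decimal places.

Numerator: nΣxy − (Σx)(Σy) = 12·663 − (40)(142) = 2276
Denominator: √[(nΣx²−(Σx)²)(nΣy²−(Σy)²)]
  nΣx²−(Σx)² = 12·194 − 1600 = 728;  nΣy²−(Σy)² = 12·2328 − 20164 = 7772
  √(728·7772) = √5658016 = 2378.6584
r = 2276 / 2378.6584 = 0.9568

0.9568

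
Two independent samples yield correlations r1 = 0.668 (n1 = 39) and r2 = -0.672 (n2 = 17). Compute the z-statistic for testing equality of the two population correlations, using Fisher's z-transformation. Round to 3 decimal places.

z1 = atanh(0.668) = 0.807123,  z2 = atanh(-0.672) = -0.814381
SE = √(1/(n1−3) + 1/(n2−3)) = √(1/36 + 1/14) = √(0.0277778 + 0.0714286) = √0.0992064 = 0.314970
z = (z1 − z2)/SE = (0.807123 − (-0.814381)) / 0.314970 = 1.621504 / 0.314970 = 5.148

5.148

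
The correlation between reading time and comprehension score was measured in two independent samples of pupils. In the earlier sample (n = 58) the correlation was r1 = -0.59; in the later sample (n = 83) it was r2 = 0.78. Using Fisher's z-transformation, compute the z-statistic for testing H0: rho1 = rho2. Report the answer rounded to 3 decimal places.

z1 = atanh(-0.59) = -0.677666,  z2 = atanh(0.78) = 1.045371
SE = √(1/(n1−3) + 1/(n2−3)) = √(1/55 + 1/80) = √(0.0181818 + 0.0125000) = √0.0306818 = 0.175162
z = (z1 − z2)/SE = (-0.677666 − 1.045371) / 0.175162 = -1.723037 / 0.175162 = -9.837

-9.837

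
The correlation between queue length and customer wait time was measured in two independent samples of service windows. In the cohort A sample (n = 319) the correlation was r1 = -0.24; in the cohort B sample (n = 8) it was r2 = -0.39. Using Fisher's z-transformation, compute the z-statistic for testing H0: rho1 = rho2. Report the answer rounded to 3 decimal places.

Fisher z-transforms: z1 = atanh(-0.24) = -0.244774, z2 = atanh(-0.39) = -0.411800; difference d = 0.167026
Var(d) = 1/316 + 1/5 = 0.0031646 + 0.2000000 = 0.2031646
z = d/√Var(d) = 0.167026 / √0.2031646 = 0.167026 / 0.450738 = 0.371

0.371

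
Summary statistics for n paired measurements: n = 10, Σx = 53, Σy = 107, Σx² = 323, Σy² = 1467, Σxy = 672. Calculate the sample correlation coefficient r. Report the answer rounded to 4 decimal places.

0.9008

Numerator: nΣxy − (Σx)(Σy) = 10·672 − (53)(107) = 1049
Denominator: √[(nΣx²−(Σx)²)(nΣy²−(Σy)²)]
  nΣx²−(Σx)² = 10·323 − 2809 = 421;  nΣy²−(Σy)² = 10·1467 − 11449 = 3221
  √(421·3221) = √1356041 = 1164.4917
r = 1049 / 1164.4917 = 0.9008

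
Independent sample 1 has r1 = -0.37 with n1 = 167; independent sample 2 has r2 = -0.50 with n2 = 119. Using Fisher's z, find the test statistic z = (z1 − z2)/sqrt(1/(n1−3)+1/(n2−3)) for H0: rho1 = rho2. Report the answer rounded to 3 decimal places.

1.326

z1 = atanh(-0.37) = -0.388423,  z2 = atanh(-0.50) = -0.549306
SE = √(1/(n1−3) + 1/(n2−3)) = √(1/164 + 1/116) = √(0.0060976 + 0.0086207) = √0.0147183 = 0.121319
z = (z1 − z2)/SE = (-0.388423 − (-0.549306)) / 0.121319 = 0.160883 / 0.121319 = 1.326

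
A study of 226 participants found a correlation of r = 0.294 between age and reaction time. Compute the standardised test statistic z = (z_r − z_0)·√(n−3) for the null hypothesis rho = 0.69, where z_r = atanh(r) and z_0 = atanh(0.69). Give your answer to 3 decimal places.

z_r = atanh(0.294) = 0.302939,  z_0 = atanh(0.69) = 0.847956
SE = 1/√(n−3) = 1/√223 = 0.066965
z = (z_r − z_0)/SE = (0.302939 − 0.847956) / 0.066965 = -0.545017 / 0.066965 = -8.139

-8.139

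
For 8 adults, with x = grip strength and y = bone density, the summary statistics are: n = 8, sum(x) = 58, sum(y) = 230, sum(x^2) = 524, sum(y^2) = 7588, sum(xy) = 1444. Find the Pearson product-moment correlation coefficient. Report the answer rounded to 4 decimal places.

S_xy = nΣxy − ΣxΣy = 8·1444 − 58·230 = 11552 − 13340 = -1788
S_xx = nΣx² − (Σx)² = 8·524 − 58² = 4192 − 3364 = 828
S_yy = nΣy² − (Σy)² = 8·7588 − 230² = 60704 − 52900 = 7804
r = S_xy / √(S_xx·S_yy) = -1788 / √(828·7804) = -1788 / √6461712 = -1788 / 2541.9898 = -0.7034

-0.7034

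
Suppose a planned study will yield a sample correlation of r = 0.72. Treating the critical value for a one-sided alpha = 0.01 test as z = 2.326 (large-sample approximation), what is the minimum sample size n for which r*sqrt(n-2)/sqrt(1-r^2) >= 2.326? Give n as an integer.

r√(n−2)/√(1−r²) ≥ 2.326  ⇔  n−2 ≥ (2.326)²·(1−r²)/r²
(1−r²)/r² = (1−0.5184)/0.5184 = 0.9290
n ≥ 2 + 5.410276·0.9290 = 2 + 5.0261 = 7.0261
⌈7.0261⌉ = 8

8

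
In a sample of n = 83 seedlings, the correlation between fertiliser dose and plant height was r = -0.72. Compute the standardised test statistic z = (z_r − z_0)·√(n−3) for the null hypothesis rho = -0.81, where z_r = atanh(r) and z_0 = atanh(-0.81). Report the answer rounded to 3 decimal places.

Fisher z: atanh(-0.72) = -0.907645, atanh(-0.81) = -1.127029
z = (z_r − z_0)·√(n−3) = (-0.907645 − (-1.127029))·√80 = 0.219384 · 8.944272 = 1.962

1.962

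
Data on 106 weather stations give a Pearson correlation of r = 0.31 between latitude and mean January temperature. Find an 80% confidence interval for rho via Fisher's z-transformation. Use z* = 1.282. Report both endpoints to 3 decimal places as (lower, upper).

Fisher z: z_r = atanh(r) = ½·ln((1+0.31)/(1−0.31)) = 0.320545
SE(z) = 1/√(n−3) = 1/√103 = 0.098533
80% ⇒ z* = 1.282; margin = 1.282·0.098533 = 0.126319
CI on z-scale: (0.194226, 0.446864)
Back-transform: tanh(0.194226) = 0.191820, tanh(0.446864) = 0.419318

(0.192, 0.419)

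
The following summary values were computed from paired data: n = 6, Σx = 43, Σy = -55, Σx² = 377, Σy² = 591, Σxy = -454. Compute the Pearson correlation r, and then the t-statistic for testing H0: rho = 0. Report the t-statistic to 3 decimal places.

-2.444

Numerator: nΣxy − (Σx)(Σy) = 6·(-454) − (43)(-55) = -359
Denominator: √[(nΣx²−(Σx)²)(nΣy²−(Σy)²)]
  nΣx²−(Σx)² = 6·377 − 1849 = 413;  nΣy²−(Σy)² = 6·591 − 3025 = 521
  √(413·521) = √215173 = 463.8674
r = -359 / 463.8674 = -0.7739
t = r·√(n−2)/√(1−r²) = -0.7739·√4 / √(1−0.598921) = -1.547800 / 0.633308 = -2.444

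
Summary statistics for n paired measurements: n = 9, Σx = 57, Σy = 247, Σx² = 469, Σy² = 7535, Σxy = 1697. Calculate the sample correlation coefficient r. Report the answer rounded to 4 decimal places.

0.4642

S_xy = nΣxy − ΣxΣy = 9·1697 − 57·247 = 15273 − 14079 = 1194
S_xx = nΣx² − (Σx)² = 9·469 − 57² = 4221 − 3249 = 972
S_yy = nΣy² − (Σy)² = 9·7535 − 247² = 67815 − 61009 = 6806
r = S_xy / √(S_xx·S_yy) = 1194 / √(972·6806) = 1194 / √6615432 = 1194 / 2572.0482 = 0.4642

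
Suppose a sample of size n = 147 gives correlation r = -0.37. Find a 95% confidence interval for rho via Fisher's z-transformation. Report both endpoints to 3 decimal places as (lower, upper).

z_r = atanh(-0.37) = -0.388423;  SE = 1/√(n−3) = 1/√144 = 0.083333
z-limits: -0.388423 ± 1.960·0.083333 = -0.388423 ± 0.163333 = [-0.551756, -0.225090]
ρ-limits: (tanh -0.551756, tanh -0.225090) = (-0.502, -0.221)

(-0.502, -0.221)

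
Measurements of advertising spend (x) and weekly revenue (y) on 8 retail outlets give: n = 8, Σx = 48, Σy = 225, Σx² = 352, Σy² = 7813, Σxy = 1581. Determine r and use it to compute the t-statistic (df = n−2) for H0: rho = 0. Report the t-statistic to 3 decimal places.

2.772

Numerator: nΣxy − (Σx)(Σy) = 8·1581 − (48)(225) = 1848
Denominator: √[(nΣx²−(Σx)²)(nΣy²−(Σy)²)]
  nΣx²−(Σx)² = 8·352 − 2304 = 512;  nΣy²−(Σy)² = 8·7813 − 50625 = 11879
  √(512·11879) = √6082048 = 2466.1809
r = 1848 / 2466.1809 = 0.7493
t = r·√(n−2)/√(1−r²) = 0.7493·√6 / √(1−0.561450) = 1.835403 / 0.662231 = 2.772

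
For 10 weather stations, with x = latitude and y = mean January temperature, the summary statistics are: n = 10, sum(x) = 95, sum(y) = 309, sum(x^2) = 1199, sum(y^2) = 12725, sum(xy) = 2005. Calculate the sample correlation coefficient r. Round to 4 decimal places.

Numerator: nΣxy − (Σx)(Σy) = 10·2005 − (95)(309) = -9305
Denominator: √[(nΣx²−(Σx)²)(nΣy²−(Σy)²)]
  nΣx²−(Σx)² = 10·1199 − 9025 = 2965;  nΣy²−(Σy)² = 10·12725 − 95481 = 31769
  √(2965·31769) = √94195085 = 9705.4152
r = -9305 / 9705.4152 = -0.9587

-0.9587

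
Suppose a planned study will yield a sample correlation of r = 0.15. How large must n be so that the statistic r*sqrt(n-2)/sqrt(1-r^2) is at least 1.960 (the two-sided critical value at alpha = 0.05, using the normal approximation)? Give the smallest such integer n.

169

Need r·√(n−2)/√(1−r²) ≥ 1.960
√(n−2) ≥ 1.960·√(1−0.0225) / 0.15 = 1.960·0.988686 / 0.15 = 12.9188
n−2 ≥ 166.8954  ⇒  n ≥ 168.8954
Smallest integer n = 169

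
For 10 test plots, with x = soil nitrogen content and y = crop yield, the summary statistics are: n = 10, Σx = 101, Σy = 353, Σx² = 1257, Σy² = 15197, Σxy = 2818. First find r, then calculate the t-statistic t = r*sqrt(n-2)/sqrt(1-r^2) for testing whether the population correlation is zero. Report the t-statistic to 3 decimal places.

-7.056

S_xy = nΣxy − ΣxΣy = 10·2818 − 101·353 = 28180 − 35653 = -7473
S_xx = nΣx² − (Σx)² = 10·1257 − 101² = 12570 − 10201 = 2369
S_yy = nΣy² − (Σy)² = 10·15197 − 353² = 151970 − 124609 = 27361
r = S_xy / √(S_xx·S_yy) = -7473 / √(2369·27361) = -7473 / √64818209 = -7473 / 8050.9757 = -0.9282
t = r·√(n−2)/√(1−r²) = -0.9282·√8 / √(1−0.861555) = -2.625346 / 0.372082 = -7.056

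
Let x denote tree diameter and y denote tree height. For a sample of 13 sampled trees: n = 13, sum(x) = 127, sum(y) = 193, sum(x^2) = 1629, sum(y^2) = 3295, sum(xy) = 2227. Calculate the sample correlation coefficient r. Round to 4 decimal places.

S_xy = nΣxy − ΣxΣy = 13·2227 − 127·193 = 28951 − 24511 = 4440
S_xx = nΣx² − (Σx)² = 13·1629 − 127² = 21177 − 16129 = 5048
S_yy = nΣy² − (Σy)² = 13·3295 − 193² = 42835 − 37249 = 5586
r = S_xy / √(S_xx·S_yy) = 4440 / √(5048·5586) = 4440 / √28198128 = 4440 / 5310.1910 = 0.8361

0.8361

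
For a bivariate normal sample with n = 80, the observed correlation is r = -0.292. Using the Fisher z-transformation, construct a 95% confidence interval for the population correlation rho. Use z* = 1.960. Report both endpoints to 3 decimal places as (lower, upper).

(-0.481, -0.077)

Fisher z: z_r = atanh(r) = ½·ln((1+(-0.292))/(1−(-0.292))) = -0.300751
SE(z) = 1/√(n−3) = 1/√77 = 0.113961
95% ⇒ z* = 1.960; margin = 1.960·0.113961 = 0.223364
CI on z-scale: (-0.524115, -0.077387)
Back-transform: tanh(-0.524115) = -0.480870, tanh(-0.077387) = -0.077233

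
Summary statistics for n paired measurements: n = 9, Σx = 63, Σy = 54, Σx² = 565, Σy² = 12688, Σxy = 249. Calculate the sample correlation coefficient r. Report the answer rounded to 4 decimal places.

S_xy = nΣxy − ΣxΣy = 9·249 − 63·54 = 2241 − 3402 = -1161
S_xx = nΣx² − (Σx)² = 9·565 − 63² = 5085 − 3969 = 1116
S_yy = nΣy² − (Σy)² = 9·12688 − 54² = 114192 − 2916 = 111276
r = S_xy / √(S_xx·S_yy) = -1161 / √(1116·111276) = -1161 / √124184016 = -1161 / 11143.7882 = -0.1042

-0.1042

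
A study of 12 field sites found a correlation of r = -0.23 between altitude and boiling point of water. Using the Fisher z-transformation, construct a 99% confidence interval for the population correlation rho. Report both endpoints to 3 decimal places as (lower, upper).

(-0.798, 0.554)

z_r = atanh(-0.23) = -0.234189;  SE = 1/√(n−3) = 1/√9 = 0.333333
z-limits: -0.234189 ± 2.576·0.333333 = -0.234189 ± 0.858666 = [-1.092855, 0.624477]
ρ-limits: (tanh -1.092855, tanh 0.624477) = (-0.798, 0.554)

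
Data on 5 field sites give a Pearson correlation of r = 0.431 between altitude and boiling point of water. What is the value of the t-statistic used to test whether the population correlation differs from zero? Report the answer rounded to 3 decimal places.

0.827

t = r·√(n−2) / √(1−r²) with r = 0.431, n = 5
  = 0.431·√3 / √(1 − 0.185761)
  = 0.431·1.732051 / 0.902352
  = 0.746514 / 0.902352 = 0.827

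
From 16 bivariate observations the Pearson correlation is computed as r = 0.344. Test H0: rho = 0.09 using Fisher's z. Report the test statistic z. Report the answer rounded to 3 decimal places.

0.968

z_r = atanh(0.344) = 0.358622,  z_0 = atanh(0.09) = 0.090244
SE = 1/√(n−3) = 1/√13 = 0.277350
z = (z_r − z_0)/SE = (0.358622 − 0.090244) / 0.277350 = 0.268378 / 0.277350 = 0.968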